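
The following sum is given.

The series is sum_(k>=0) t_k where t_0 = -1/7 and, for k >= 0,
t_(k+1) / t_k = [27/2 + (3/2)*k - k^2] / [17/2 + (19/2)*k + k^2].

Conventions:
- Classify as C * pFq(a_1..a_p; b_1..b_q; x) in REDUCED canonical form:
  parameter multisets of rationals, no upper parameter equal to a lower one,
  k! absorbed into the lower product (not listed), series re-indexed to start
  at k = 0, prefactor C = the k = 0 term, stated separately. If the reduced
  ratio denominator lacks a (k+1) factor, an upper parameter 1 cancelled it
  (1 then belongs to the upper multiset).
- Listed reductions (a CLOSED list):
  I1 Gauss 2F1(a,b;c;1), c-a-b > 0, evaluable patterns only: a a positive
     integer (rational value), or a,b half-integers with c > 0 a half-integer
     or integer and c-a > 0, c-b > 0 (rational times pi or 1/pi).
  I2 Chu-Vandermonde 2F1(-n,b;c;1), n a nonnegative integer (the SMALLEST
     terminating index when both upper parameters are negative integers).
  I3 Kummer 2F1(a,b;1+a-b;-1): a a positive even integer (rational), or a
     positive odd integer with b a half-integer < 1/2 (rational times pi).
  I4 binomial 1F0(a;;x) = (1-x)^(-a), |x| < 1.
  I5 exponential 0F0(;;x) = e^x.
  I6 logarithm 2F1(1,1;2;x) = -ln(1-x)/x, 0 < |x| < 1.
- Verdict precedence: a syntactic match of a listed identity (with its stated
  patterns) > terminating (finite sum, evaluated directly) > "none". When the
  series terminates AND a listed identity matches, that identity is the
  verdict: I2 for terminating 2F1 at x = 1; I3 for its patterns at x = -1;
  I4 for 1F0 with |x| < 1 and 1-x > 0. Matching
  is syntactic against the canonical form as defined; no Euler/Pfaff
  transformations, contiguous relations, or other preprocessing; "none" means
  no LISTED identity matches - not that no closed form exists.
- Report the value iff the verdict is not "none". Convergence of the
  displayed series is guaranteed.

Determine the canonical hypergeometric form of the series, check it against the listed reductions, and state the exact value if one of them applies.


At argument -1: a 2F1 with upper {-9/2, 3}, lower {17/2}, scaled by C = -1/7. Verdict (x = -1): Kummer's theorem (I3) applies (x = -1; c = 17/2 equals 1+a-b for upper {-9/2, 3}: listed pattern). Value: (-6435/32768) * pi.

The tell: with t_0 = -1/7, the expanded ratio factors over Q; C = -1/7, roots give parameters.
Consecutive-term ratio: r(k) = (-1) * (k-9/2) (k+3) / [(k+17/2) (k+1)] ; factor over Q: parameters, x = (-1), and C = -1/7.


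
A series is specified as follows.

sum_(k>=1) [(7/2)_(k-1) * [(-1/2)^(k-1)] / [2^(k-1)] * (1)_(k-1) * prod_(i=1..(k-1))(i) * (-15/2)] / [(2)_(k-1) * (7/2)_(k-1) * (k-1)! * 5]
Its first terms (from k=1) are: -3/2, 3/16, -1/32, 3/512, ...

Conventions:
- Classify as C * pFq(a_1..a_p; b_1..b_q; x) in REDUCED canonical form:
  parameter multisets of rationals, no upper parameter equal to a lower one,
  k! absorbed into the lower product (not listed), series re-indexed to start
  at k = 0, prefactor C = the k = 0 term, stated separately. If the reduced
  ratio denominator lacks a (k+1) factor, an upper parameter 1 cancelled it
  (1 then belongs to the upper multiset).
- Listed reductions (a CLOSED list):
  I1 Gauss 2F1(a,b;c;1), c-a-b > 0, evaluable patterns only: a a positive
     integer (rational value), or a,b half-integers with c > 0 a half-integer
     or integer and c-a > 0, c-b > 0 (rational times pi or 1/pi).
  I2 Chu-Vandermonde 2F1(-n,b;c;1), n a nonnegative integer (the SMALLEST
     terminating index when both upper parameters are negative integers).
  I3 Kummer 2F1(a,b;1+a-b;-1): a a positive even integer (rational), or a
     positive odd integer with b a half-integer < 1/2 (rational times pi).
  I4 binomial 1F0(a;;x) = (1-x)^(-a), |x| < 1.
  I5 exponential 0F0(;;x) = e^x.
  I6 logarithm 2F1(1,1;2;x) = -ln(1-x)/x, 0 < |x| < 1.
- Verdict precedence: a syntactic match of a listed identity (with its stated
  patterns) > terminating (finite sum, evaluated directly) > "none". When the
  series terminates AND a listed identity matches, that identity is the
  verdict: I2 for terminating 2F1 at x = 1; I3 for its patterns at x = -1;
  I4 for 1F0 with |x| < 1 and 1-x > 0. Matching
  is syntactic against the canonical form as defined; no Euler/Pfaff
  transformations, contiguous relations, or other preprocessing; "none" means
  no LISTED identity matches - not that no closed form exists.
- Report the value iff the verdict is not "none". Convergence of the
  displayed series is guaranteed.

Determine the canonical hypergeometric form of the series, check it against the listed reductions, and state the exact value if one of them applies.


At argument -1/4: a 2F1 with upper {1, 1}, lower {2}, scaled by C = -3/2. Verdict: the logarithmic series (I6) fires (the logarithm: parameters (1,1;2), x = -1/4). Sum: (-6) * ln(5/4).

Key observation: x = (-1/4) and the constant factors (C = -3/2, x = -1/4) combine into one prefactor.
Adjacent-term ratio: r(k) = (-1/4) * (k+1) (k+1) / [(k+2) (k+1)] - rational in k. x = (-1/4); t_0 = -3/2; negate the roots.


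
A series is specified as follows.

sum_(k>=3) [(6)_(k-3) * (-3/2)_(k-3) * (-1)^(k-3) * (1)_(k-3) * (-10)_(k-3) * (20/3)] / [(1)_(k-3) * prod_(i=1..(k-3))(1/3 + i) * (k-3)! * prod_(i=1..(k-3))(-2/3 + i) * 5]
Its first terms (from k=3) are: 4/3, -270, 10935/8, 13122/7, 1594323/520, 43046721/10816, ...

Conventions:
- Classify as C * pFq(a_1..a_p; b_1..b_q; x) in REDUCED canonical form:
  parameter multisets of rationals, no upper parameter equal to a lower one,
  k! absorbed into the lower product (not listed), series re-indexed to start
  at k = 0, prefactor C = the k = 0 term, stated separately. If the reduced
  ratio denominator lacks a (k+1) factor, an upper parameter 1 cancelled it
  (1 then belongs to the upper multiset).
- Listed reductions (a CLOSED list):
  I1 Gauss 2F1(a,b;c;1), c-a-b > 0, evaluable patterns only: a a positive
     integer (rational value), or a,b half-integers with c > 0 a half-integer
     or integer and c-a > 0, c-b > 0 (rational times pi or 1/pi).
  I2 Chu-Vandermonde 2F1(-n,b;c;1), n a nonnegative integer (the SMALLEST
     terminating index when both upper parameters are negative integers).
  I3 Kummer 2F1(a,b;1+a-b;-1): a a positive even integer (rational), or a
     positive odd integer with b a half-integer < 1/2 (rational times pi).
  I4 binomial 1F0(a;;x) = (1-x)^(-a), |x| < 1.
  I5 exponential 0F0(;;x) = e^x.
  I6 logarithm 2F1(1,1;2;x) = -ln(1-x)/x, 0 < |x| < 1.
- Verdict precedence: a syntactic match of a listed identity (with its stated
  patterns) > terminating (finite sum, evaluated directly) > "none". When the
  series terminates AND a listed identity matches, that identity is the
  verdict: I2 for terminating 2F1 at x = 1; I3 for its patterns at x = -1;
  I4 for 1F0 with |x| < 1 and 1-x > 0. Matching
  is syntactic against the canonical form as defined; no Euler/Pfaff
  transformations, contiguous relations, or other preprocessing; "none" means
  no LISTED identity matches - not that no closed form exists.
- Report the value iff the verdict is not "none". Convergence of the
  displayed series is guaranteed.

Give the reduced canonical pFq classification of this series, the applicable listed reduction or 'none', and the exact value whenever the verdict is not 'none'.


Reduced: x = -1, 3F2, upper = {-10, -3/2, 6}, lower = {1/3, 4/3}, C = 4/3. Verdict: terminating - no listed pattern fits, but -10 in the upper list cuts the series at k = 10; direct evaluation. Exact value: 92310727200862091477/5205768142848000.

Key observation: x = (-1) and the constant factors (prefactor 4/3) combine into one prefactor.
Step ratio: r(k) = (-1) * (k-10) (k-3/2) (k+6) / [(k+1/3) (k+4/3) (k+1)] - poly over poly, x = (-1) from leading terms; C = 4/3 at k = 0.


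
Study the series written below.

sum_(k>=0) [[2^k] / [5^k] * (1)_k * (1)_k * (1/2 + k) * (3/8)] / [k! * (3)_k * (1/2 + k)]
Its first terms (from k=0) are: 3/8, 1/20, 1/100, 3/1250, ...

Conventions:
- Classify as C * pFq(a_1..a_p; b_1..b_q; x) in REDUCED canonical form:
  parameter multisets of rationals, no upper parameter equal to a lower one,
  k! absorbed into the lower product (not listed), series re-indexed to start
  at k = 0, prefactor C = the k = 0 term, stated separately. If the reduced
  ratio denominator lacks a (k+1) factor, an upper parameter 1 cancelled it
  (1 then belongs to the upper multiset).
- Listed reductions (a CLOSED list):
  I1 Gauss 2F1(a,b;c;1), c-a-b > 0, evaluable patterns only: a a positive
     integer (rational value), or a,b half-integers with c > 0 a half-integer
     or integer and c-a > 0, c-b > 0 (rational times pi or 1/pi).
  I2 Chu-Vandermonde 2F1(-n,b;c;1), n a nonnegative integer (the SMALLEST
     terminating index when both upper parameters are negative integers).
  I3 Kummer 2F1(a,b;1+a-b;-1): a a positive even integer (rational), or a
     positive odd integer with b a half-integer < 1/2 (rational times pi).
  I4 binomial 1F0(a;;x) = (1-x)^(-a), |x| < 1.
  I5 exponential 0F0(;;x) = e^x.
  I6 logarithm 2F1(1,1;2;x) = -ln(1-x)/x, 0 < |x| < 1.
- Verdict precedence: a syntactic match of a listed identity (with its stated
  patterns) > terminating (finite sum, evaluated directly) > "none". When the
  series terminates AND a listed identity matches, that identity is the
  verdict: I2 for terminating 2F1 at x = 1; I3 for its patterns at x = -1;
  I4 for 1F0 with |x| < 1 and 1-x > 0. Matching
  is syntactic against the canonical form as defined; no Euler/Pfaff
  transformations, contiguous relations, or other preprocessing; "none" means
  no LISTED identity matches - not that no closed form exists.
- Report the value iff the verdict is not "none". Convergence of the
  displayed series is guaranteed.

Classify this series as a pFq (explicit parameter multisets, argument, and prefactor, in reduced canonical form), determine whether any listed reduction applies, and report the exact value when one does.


Prefactor 3/8, argument 2/5: 2F1 with upper {1, 1} over lower {3}. Verdict: none - this 2F1 at x = 2/5 matches no listed pattern, and upper {1, 1} holds no stopper.

Key observation: with t_0 = 3/8, striking the common factor k + 1/2 reduces the term (prefactor 3/8).
Adjacent-term ratio: r(k) = (2/5) * (k+1) (k+1) / [(k+3) (k+1)] - rational; roots negated = parameters, x = (2/5), C = 3/8.


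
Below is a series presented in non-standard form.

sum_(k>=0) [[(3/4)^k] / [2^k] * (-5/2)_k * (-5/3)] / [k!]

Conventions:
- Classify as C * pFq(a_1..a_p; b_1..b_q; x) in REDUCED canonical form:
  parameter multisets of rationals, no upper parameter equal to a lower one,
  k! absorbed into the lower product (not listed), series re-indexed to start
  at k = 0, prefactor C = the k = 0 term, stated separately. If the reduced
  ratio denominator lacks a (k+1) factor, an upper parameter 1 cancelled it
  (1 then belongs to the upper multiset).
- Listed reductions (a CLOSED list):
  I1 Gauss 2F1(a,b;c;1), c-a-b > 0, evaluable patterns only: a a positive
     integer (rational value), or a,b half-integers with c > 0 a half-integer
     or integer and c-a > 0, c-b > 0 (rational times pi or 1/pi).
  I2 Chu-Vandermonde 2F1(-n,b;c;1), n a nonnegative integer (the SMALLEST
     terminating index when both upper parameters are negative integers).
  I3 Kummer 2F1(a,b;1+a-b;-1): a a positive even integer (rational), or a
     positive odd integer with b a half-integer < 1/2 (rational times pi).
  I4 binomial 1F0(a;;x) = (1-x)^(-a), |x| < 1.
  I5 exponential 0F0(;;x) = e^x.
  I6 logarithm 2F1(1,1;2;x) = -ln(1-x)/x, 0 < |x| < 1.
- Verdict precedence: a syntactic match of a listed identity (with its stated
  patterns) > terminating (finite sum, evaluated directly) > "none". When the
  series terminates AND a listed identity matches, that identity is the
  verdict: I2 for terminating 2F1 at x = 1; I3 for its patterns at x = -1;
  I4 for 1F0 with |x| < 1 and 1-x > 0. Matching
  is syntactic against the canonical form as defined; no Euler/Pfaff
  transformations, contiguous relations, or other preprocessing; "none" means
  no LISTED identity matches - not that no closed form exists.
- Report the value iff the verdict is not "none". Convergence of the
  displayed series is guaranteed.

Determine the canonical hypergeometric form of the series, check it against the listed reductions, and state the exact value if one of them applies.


Prefactor -5/3, argument 3/8: 1F0 with upper {-5/2} over lower {-}. Verdict: binomial (I4) matches (the 1F0 binomial series: exponent 5/2, x = 3/8). Sum: (-5/3) * (5/8)^(5/2).

First insight: with t_0 = -5/3, the two k-th powers (C = -5/3) combine into one argument.
Adjacent-term ratio: r(k) = (3/8) * (k-5/2) / [(k+1)] - poly over poly, x = (3/8) from leading terms; C = -5/3 at k = 0.


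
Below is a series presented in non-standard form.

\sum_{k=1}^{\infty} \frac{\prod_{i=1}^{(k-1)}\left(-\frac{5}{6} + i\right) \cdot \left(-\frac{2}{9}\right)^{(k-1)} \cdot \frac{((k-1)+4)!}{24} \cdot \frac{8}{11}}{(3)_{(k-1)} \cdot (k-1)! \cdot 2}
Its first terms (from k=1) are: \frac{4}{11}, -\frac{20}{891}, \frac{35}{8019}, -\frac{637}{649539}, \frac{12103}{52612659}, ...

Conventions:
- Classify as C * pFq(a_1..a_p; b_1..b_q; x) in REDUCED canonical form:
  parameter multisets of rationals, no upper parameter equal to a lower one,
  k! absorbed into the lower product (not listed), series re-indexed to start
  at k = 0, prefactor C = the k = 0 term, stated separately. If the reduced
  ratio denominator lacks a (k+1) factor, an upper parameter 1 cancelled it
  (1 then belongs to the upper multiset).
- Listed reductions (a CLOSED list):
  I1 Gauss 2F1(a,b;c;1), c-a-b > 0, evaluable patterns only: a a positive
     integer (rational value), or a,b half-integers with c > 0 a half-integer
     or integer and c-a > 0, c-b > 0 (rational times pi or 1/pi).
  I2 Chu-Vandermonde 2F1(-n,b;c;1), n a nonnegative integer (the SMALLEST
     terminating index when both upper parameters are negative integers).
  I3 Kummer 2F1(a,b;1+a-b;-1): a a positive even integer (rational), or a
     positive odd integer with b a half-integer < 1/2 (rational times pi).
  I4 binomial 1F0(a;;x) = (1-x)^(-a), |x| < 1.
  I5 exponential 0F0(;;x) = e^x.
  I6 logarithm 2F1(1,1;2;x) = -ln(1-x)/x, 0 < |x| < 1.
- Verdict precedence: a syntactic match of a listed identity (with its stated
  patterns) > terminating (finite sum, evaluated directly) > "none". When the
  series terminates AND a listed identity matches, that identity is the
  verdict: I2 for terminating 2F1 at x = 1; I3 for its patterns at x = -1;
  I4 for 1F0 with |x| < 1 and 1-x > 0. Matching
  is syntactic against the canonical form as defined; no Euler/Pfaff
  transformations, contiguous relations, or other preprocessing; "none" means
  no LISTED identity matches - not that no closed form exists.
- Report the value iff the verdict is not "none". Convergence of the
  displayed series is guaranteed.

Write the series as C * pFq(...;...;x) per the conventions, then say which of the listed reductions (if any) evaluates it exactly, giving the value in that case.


With C = \frac{4}{11}: the canonical form is 2F1(\frac{1}{6}, 5; 3; -\frac{2}{9}). Verdict: none here - no I1-I6 shape fits x = -\frac{2}{9} with lower {3}.

The tell: from the first term \frac{4}{11}: the running product (prefactor 4/11) telescopes to a rising factorial.
Adjacent-term ratio: r(k) = -\frac{2}{9} * (k+\frac{1}{6}) (k+5) / [(k+3) (k+1)] - poly over poly, x = -\frac{2}{9} from leading terms; C = \frac{4}{11} at k = 0.


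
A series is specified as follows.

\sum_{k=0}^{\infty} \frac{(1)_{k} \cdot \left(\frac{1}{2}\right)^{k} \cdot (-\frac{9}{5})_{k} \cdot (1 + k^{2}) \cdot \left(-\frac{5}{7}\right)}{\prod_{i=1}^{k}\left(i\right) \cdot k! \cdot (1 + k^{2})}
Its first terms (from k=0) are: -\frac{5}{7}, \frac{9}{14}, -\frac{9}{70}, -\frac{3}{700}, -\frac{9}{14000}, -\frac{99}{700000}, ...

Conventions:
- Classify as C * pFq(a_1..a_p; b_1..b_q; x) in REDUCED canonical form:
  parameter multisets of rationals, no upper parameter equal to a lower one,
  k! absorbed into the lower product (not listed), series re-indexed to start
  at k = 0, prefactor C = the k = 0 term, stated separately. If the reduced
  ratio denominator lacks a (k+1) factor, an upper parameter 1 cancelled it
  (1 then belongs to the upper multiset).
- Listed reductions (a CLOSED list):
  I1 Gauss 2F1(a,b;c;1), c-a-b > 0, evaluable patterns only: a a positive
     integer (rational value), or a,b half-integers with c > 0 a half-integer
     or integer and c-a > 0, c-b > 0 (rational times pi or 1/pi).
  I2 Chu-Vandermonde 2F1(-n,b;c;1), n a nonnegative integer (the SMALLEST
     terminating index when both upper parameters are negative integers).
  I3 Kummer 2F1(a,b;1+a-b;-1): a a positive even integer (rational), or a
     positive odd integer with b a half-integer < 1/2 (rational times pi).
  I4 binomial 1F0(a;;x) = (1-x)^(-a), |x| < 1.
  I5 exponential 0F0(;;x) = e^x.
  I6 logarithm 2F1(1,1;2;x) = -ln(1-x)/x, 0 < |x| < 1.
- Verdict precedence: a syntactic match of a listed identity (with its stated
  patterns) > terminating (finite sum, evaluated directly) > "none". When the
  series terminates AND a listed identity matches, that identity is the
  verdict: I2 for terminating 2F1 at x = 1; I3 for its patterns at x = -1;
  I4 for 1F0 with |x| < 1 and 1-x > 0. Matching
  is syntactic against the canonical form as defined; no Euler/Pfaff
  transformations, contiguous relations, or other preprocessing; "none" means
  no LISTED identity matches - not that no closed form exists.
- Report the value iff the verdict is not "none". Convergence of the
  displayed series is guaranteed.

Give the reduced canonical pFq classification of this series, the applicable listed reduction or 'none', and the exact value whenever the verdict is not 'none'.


x = \frac{1}{2} here; the reduced form reads 1F0, upper {-\frac{9}{5}}, lower {-}, C = -\frac{5}{7}. Verdict at x = \frac{1}{2}: the binomial series (I4) matches (the 1F0 binomial series: exponent 9/5, x = \frac{1}{2}). Sum: \left(-\frac{5}{7}\right) \cdot \left(\frac{1}{2}\right)^{\frac{9}{5}}.

First insight: with t_0 = -\frac{5}{7}, the parameter 1 appears in both the upper and lower lists and cancels (alongside the other common factor).
Ratio: r(k) = \frac{1}{2} * (k-\frac{9}{5}) / [(k+1)] ; factor over Q: parameters, x = \frac{1}{2}, and C = -\frac{5}{7}.


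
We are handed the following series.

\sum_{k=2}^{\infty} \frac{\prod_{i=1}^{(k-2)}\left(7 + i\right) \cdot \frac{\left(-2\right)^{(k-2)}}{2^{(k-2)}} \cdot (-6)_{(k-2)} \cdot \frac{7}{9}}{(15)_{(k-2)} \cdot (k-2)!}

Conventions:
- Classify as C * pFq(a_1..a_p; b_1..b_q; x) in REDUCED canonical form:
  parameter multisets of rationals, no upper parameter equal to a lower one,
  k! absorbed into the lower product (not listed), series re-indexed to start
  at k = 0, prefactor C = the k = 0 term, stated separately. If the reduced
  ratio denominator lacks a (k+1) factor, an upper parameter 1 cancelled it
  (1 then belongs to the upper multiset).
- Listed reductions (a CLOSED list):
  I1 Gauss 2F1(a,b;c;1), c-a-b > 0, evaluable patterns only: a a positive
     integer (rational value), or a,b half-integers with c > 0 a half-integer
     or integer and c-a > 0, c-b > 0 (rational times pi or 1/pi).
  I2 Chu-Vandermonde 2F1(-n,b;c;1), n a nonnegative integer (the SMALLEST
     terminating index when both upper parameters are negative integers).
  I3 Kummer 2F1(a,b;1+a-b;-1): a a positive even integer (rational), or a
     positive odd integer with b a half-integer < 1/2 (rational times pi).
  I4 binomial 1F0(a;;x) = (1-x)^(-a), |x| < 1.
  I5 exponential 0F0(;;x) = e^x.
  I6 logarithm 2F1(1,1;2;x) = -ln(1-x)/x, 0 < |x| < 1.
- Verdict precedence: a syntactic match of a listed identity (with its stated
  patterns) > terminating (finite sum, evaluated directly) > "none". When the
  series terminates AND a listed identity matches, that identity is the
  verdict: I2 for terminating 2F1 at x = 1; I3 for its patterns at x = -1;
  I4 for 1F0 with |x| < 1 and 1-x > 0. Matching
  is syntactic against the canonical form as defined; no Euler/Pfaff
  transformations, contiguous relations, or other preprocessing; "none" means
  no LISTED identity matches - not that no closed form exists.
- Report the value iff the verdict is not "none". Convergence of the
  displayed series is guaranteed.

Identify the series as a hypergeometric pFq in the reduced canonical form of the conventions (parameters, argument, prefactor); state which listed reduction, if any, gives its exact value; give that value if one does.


Canonical form: C = \frac{7}{9} times 2F1 with upper {-6, 8}, lower {15}, x = -1. Verdict: Kummer (I3) matches (x = -1; c = 15 equals 1+a-b for upper {-6, 8}: listed pattern). Hence: \frac{1001}{90}.

Key observation: t_0 being \frac{7}{9}, the two k-th powers (C = 7/9, x = -1) combine into one argument.
Consecutive-term ratio: r(k) = -1 * (k-6) (k+8) / [(k+15) (k+1)] - rational in k. x = -1; t_0 = \frac{7}{9}; negate the roots.


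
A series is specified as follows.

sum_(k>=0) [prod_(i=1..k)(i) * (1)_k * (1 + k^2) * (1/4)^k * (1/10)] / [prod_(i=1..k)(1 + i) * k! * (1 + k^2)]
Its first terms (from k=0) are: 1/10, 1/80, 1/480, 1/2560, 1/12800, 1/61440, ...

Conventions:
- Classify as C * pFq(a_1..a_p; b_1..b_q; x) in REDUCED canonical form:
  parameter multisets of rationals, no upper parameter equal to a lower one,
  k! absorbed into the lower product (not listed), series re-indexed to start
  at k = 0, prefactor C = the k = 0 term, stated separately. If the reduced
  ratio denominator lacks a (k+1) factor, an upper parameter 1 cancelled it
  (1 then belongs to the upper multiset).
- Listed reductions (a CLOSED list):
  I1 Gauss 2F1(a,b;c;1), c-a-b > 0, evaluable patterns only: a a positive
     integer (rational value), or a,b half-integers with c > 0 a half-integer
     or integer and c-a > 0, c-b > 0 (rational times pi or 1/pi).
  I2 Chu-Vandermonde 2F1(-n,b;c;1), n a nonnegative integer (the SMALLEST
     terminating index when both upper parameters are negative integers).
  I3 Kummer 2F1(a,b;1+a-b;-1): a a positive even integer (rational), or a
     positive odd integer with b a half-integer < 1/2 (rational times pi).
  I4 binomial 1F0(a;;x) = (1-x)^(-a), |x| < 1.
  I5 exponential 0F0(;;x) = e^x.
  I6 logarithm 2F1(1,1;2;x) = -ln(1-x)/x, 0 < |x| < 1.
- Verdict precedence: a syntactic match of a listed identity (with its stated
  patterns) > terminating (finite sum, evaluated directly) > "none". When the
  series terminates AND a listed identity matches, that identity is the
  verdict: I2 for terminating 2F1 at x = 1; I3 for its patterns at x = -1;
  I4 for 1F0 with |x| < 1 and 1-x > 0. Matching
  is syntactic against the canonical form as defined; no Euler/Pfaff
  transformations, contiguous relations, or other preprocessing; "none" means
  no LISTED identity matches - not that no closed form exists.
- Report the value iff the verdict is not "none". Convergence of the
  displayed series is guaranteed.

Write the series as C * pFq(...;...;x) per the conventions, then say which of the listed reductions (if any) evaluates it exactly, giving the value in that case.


At argument 1/4: a 2F1 with upper {1, 1}, lower {2}, scaled by C = 1/10. Verdict at x = 1/4: the logarithmic series (I6) matches (the logarithm: parameters (1,1;2), x = 1/4). Value: (-2/5) * ln(3/4).

Key observation: from the first term 1/10: the running product (C = 1/10) telescopes to a rising factorial.
Adjacent-term ratio: r(k) = (1/4) * (k+1) (k+1) / [(k+2) (k+1)] - rational in k. x = (1/4); t_0 = 1/10; negate the roots.


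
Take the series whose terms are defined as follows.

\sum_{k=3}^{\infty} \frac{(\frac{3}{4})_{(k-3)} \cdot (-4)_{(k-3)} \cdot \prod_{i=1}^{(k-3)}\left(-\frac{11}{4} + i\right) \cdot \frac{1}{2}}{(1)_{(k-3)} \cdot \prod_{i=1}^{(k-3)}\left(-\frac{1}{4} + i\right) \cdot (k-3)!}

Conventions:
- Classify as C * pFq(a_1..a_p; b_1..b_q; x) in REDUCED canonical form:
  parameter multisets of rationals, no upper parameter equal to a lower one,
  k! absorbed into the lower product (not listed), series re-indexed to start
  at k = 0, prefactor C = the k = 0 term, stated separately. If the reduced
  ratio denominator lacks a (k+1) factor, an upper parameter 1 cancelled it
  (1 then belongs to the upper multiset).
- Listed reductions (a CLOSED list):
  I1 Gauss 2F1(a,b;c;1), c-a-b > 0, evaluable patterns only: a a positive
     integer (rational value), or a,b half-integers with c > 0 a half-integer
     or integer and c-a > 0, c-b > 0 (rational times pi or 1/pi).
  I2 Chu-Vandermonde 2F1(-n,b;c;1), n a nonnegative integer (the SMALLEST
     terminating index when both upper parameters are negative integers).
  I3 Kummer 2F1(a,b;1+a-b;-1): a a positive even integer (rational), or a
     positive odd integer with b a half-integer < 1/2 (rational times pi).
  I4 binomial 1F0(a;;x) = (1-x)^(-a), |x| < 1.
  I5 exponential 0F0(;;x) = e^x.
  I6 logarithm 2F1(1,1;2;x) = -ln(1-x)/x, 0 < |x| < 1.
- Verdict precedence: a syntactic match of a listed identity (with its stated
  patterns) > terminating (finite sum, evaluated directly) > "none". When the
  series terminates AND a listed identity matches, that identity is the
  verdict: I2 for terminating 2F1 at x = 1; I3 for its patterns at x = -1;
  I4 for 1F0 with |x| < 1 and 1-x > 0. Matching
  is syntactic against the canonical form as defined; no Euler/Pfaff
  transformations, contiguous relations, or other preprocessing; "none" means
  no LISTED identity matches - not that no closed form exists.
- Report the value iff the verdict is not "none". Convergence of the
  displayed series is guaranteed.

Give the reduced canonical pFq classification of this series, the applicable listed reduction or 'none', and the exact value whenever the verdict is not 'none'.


Prefactor \frac{1}{2}, argument 1: 2F1 with upper {-4, -\frac{7}{4}} over lower {1}. Verdict: the Chu-Vandermonde identity I2 applies (terminating 2F1 at x = 1 with n = 4, b = -7/4, c = 1). Its exact value is \frac{24035}{4096}.

Key step: x = 1 and the parameter 3/4 appears in both the upper and lower lists and cancels.
Term ratio: r(k) = 1 * (k-4) (k-\frac{7}{4}) / [(k+1) (k+1)] ; factor over Q: parameters, x = 1, and C = \frac{1}{2}.


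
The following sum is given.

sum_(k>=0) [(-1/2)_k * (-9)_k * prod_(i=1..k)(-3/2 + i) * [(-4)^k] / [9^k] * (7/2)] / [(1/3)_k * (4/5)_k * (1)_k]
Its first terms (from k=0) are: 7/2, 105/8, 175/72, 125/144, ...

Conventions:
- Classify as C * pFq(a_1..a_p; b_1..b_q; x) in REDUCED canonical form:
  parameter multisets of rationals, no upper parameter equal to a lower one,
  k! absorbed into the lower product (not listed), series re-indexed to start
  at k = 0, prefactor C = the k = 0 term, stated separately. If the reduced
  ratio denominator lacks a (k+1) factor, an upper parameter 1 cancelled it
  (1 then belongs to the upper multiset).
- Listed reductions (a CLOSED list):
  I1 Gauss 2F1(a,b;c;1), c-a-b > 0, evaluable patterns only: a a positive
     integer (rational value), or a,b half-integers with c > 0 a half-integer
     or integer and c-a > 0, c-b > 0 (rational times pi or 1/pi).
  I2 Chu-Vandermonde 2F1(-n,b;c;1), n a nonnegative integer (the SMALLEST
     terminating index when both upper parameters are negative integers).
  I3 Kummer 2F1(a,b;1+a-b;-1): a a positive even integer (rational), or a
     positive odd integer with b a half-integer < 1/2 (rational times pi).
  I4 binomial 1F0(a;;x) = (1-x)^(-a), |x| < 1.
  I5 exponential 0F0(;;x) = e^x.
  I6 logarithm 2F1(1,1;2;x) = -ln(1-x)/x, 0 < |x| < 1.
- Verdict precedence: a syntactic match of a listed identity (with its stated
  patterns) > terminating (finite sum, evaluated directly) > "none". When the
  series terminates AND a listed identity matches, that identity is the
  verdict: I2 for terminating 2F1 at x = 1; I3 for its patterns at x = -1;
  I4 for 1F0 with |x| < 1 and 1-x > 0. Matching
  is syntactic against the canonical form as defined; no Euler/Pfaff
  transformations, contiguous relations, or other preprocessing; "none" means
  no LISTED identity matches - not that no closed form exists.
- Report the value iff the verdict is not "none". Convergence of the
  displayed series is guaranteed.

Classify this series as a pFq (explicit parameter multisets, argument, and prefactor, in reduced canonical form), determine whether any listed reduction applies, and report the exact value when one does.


This is 7/2 * 3F2(-9, -1/2, -1/2; 1/3, 4/5; -4/9) in reduced canonical form. Verdict: terminating at k = 9: the factor (-9)_k kills every later term; summing the 10 survivors is exact. Hence: 157469626758757/7756933496832.

First insight: from the first term 7/2: the two geometric factors (C = 7/2) combine into one argument.
Ratio: r(k) = (-4/9) * (k-9) (k-1/2) (k-1/2) / [(k+1/3) (k+4/5) (k+1)] - rational; roots negated = parameters, x = (-4/9), C = 7/2.


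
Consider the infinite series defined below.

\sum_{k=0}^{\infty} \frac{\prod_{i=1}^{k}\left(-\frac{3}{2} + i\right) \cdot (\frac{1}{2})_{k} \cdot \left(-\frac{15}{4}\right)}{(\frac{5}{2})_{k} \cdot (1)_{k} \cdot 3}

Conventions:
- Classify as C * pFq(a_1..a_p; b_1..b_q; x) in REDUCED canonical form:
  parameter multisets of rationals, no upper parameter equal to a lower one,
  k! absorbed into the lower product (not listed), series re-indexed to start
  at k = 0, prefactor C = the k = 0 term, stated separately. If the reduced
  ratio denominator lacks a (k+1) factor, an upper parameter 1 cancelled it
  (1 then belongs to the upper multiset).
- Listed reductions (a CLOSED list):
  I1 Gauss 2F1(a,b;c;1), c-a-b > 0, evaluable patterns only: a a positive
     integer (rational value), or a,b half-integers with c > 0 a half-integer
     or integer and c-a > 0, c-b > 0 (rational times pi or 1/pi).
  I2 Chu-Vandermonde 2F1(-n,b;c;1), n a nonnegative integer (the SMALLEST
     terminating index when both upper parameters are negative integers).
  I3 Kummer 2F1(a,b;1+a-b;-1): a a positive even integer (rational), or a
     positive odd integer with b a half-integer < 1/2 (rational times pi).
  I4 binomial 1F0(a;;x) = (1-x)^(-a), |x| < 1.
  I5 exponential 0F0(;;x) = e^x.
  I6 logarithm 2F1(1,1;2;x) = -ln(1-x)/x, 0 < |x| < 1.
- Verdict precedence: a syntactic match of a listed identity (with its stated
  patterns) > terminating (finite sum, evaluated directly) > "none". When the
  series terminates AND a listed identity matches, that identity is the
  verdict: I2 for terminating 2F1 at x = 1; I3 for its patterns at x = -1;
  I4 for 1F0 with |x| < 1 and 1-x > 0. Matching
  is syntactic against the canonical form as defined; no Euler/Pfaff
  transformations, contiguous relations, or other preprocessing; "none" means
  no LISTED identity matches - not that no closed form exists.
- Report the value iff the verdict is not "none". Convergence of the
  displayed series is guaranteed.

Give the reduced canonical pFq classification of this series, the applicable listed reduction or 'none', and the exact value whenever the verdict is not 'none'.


This is -\frac{5}{4} * 2F1(-\frac{1}{2}, \frac{1}{2}; \frac{5}{2}; 1) in reduced canonical form. Verdict (x = 1): the half-integer Gauss pattern (I1) applies (x = 1; upper {-\frac{1}{2}, \frac{1}{2}} half-integers, c = \frac{5}{2} in the evaluable pattern). Sum: \left(-\frac{45}{128}\right) \cdot \pi.

The tell: with t_0 = -\frac{5}{4}, (1)_k (C = -5/4) is k! itself.
Term ratio: r(k) = 1 * (k-\frac{1}{2}) (k+\frac{1}{2}) / [(k+\frac{5}{2}) (k+1)] - rational in k, leading ratio 1; with t_0 = -\frac{5}{4}, classification follows.


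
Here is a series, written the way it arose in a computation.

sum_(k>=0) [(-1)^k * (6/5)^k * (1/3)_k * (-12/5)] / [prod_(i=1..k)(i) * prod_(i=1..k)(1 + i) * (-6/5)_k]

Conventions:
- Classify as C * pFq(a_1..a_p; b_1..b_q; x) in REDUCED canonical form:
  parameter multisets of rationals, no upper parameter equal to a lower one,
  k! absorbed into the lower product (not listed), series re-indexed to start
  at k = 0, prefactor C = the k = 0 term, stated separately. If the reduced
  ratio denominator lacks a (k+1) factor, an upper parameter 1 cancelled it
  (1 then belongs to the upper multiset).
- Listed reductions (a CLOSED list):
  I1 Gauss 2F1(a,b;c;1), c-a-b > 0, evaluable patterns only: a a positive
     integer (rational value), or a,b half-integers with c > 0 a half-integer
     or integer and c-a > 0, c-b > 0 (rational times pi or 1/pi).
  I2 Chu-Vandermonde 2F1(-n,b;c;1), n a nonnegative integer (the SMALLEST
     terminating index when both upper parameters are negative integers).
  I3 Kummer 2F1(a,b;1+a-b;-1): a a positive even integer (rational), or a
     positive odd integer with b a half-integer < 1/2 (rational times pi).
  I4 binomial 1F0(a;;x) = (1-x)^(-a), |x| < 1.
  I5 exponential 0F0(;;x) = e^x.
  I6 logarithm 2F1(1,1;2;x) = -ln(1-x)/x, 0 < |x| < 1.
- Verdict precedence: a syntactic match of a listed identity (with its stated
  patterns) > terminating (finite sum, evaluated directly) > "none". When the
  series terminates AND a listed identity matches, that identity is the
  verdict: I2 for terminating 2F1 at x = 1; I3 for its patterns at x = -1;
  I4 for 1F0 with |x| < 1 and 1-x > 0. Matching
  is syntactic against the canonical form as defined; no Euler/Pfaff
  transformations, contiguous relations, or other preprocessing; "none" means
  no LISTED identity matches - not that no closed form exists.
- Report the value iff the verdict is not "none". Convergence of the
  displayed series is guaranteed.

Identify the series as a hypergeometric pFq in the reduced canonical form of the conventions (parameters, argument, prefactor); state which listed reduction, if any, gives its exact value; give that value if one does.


Reduced: x = -6/5, 1F2, upper = {1/3}, lower = {-6/5, 2}, C = -12/5. Verdict: none - this 1F2 at x = -6/5 matches no listed pattern, and upper {1/3} holds no stopper.

The tell: from the first term -12/5: the product of the first k integers (C = -12/5) is k!.
Consecutive-term ratio: r(k) = (-6/5) * (k+1/3) / [(k-6/5) (k+2) (k+1)] ; factor over Q: parameters, x = (-6/5), and C = -12/5.


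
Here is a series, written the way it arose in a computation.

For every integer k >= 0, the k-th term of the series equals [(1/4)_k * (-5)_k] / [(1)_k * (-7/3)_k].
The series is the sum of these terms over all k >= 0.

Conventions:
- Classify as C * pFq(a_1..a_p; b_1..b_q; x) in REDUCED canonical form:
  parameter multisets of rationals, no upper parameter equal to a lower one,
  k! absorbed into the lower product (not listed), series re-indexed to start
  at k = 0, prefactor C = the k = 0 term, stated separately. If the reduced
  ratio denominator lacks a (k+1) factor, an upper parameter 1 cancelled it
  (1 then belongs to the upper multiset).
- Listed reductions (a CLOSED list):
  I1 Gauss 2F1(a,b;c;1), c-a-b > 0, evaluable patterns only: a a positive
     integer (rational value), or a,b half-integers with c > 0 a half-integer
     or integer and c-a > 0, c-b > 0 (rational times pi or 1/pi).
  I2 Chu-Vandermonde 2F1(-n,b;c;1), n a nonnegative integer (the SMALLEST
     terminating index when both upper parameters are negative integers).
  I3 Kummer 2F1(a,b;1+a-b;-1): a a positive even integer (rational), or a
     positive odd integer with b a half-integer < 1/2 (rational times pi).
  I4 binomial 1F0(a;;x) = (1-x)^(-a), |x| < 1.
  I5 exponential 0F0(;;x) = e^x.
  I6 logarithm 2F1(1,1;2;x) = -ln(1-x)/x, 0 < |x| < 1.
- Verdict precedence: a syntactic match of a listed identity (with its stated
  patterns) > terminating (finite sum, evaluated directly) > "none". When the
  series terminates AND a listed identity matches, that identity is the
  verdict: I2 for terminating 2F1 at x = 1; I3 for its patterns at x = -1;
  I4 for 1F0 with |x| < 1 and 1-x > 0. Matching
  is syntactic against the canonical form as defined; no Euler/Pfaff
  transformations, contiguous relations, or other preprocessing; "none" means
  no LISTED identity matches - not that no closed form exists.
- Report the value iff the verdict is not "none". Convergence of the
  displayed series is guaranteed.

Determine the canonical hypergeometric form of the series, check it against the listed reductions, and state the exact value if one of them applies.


Classification (C = 1): 2F1 with upper {-5, 1/4}, lower {-7/3}, argument x = 1. Verdict: Chu-Vandermonde (I2) fires (terminating 2F1 at x = 1 with n = 5, b = 1/4, c = -7/3). Sum: 10013/8192.

Key observation: t_0 = 1 here, and (1)_k (C = 1, x = 1) is k! itself.
Step ratio: r(k) = 1 * (k-5) (k+1/4) / [(k-7/3) (k+1)] - rational in k, leading ratio 1; with t_0 = 1, classification follows.


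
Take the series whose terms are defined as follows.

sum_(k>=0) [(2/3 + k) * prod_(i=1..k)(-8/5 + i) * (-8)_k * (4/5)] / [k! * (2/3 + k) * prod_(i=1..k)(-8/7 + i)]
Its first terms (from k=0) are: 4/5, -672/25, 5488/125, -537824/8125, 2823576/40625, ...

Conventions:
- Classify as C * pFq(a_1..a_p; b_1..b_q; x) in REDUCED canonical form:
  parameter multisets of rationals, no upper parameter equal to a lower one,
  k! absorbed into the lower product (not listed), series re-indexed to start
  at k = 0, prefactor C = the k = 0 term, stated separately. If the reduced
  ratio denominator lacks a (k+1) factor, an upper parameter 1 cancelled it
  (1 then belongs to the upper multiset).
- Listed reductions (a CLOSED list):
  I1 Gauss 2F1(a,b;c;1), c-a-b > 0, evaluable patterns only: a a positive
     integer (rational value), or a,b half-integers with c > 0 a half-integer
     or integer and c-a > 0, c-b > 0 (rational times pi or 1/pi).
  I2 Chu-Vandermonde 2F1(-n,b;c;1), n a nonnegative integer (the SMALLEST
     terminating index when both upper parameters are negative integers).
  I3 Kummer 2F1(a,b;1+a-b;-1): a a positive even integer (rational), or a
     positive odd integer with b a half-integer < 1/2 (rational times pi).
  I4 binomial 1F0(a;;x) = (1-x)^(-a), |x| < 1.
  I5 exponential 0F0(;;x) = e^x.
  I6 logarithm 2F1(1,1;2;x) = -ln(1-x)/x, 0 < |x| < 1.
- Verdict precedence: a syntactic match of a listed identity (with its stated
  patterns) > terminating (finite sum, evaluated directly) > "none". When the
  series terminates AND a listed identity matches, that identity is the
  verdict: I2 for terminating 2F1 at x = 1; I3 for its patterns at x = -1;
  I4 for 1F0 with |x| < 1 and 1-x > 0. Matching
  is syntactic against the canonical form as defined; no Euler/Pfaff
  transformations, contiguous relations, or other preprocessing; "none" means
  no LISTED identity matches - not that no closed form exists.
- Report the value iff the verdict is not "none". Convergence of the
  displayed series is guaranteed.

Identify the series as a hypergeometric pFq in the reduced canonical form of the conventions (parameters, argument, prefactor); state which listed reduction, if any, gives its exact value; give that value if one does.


With C = 4/5: the canonical form is 2F1(-8, -3/5; -1/7; 1). Verdict: Vandermonde's identity (I2) fires (terminating 2F1 at x = 1 with n = 8, b = -3/5, c = -1/7). Value: -13026376484/1201171875.

The tell: from the first term 4/5: the lower running product (C = 4/5) is a rising factorial.
Term ratio: r(k) = 1 * (k-8) (k-3/5) / [(k-1/7) (k+1)] - rational in k, leading ratio 1; with t_0 = 4/5, classification follows.


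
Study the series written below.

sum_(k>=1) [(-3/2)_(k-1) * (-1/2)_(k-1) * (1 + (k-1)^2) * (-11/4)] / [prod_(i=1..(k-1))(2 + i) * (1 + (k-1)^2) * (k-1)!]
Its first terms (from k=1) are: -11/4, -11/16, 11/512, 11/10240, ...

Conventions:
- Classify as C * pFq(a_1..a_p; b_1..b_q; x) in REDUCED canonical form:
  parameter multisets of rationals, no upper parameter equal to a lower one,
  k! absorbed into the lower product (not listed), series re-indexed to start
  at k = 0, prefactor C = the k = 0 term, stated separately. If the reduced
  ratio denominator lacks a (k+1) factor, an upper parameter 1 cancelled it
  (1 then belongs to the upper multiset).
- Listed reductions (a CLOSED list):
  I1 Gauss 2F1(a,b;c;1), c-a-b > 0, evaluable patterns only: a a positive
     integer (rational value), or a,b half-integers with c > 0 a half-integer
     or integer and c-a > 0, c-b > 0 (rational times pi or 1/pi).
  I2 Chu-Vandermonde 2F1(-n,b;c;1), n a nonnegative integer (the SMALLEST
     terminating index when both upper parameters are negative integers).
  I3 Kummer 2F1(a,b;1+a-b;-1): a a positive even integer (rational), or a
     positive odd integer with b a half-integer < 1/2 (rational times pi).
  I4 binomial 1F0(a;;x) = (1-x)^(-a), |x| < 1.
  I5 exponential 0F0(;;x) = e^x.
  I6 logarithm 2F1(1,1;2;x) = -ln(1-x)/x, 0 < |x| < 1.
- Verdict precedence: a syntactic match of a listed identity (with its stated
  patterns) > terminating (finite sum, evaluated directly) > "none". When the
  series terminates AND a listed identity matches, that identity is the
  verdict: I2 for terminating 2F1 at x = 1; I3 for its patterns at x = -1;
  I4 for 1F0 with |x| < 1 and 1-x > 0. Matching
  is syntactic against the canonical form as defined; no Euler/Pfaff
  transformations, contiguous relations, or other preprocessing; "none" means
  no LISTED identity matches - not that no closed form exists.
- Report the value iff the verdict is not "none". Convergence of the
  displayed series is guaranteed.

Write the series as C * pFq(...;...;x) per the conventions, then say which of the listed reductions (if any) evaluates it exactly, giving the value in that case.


Key observation: t_0 = -11/4 here, and the lower running product (C = -11/4) is a rising factorial.
Step ratio: r(k) = 1 * (k-3/2) (k-1/2) / [(k+3) (k+1)] - rational in k. x = 1; t_0 = -11/4; negate the roots.

The series (x = 1) is 2F1: upper {-3/2, -1/2}, lower {3}, prefactor -11/4. Verdict (x = 1): Gauss (I1, half-integer pattern) applies (x = 1; upper {-3/2, -1/2} half-integers, c = 3 in the evaluable pattern). Exact value: (-5632/525) / pi.
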